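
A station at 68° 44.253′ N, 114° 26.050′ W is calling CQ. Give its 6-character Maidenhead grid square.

DP28sr

Offset from 180°W / 90°S: lon 65.5658°, lat 158.7375°.
Field: lon ⌊65.5658/20⌋ = 3 → D; lat ⌊158.7375/10⌋ = 15 → P.
Square: lon ⌊5.5658/2⌋ = 2; lat ⌊8.7375/1⌋ = 8.
Subsquare: lon ⌊1.5658/0.0833333⌋ = 18 → s; lat ⌊0.7375/0.0416667⌋ = 17 → r.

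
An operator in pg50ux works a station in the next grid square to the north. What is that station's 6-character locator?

Latitude subsquare x = 23; +1 → 24, wraps to 0 = a, carry into square.
Latitude square 0; +1 → 1.
The longitude characters are unchanged.

PG51ua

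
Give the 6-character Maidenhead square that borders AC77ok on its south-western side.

Longitude subsquare o = 14; −1 → 13 = n.
Latitude subsquare k = 10; −1 → 9 = j.

AC77nj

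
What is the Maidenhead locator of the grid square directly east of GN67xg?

GN77ag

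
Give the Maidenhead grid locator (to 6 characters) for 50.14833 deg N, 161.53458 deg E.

Offset from 180°W / 90°S: lon 341.5346°, lat 140.1483°.
Field: lon ⌊341.5346/20⌋ = 17 → R; lat ⌊140.1483/10⌋ = 14 → O.
Square: lon ⌊1.5346/2⌋ = 0; lat ⌊0.1483/1⌋ = 0.
Subsquare: lon ⌊1.5346/0.0833333⌋ = 18 → s; lat ⌊0.1483/0.0416667⌋ = 3 → d.

RO00sd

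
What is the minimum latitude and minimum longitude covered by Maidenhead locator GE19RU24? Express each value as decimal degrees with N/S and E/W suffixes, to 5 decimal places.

40.15000° S, 56.56667° W

Field G=6, E=4: +6·20° lon, +4·10° lat → SW at lon -60°, lat -50°.
Square 1, 9: +1·2° lon, +9·1° lat → SW at lon -58°, lat -41°.
Subsquare r=17, u=20: +17·0.0833333° lon, +20·0.0416667° lat → SW at lon -56.5833°, lat -40.1667°.
Extended square 2, 4: +2·0.00833333° lon, +4·0.00416667° lat → SW at lon -56.5667°, lat -40.15°.
latitude 40.15000° S, longitude 56.56667° W.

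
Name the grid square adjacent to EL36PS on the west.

EL36os

Longitude subsquare p = 15; −1 → 14 = o.
The latitude characters are unchanged.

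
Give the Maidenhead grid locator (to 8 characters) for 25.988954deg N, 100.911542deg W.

Offset from 180°W / 90°S: lon 79.08846°, lat 115.98895°.
Field: lon ⌊79.08846/20⌋ = 3 → D; lat ⌊115.98895/10⌋ = 11 → L.
Square: lon ⌊19.08846/2⌋ = 9; lat ⌊5.98895/1⌋ = 5.
Subsquare: lon ⌊1.08846/0.0833333⌋ = 13 → n; lat ⌊0.98895/0.0416667⌋ = 23 → x.
Extended square: lon ⌊0.00512/0.00833333⌋ = 0; lat ⌊0.03062/0.00416667⌋ = 7.

DL95nx07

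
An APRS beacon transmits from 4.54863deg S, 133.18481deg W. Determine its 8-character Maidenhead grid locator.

CI35jk78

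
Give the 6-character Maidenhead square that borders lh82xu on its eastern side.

LH92au

Longitude subsquare x = 23; +1 → 24, wraps to 0 = a, carry into square.
Longitude square 8; +1 → 9.
The latitude characters are unchanged.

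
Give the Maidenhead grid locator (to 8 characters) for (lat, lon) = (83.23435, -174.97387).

AR23mf36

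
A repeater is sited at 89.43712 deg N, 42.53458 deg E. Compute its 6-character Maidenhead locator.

LR19gk

Add 180° to longitude and 90° to latitude: 222.5346, 179.4371.
Field: lon ⌊222.5346/20⌋ = 11 → L; lat ⌊179.4371/10⌋ = 17 → R.
Square: lon ⌊2.5346/2⌋ = 1; lat ⌊9.4371/1⌋ = 9.
Subsquare: lon ⌊0.5346/0.0833333⌋ = 6 → g; lat ⌊0.4371/0.0416667⌋ = 10 → k.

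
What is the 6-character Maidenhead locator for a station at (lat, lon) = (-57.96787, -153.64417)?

Offset from 180°W / 90°S: lon 26.3558°, lat 32.0321°.
Field (20°×10°, letters A–R): lon ⌊26.3558/20⌋ = 1 → B; lat ⌊32.0321/10⌋ = 3 → D.
Square (2°×1°, digits 0–9): lon ⌊6.3558/2⌋ = 3; lat ⌊2.0321/1⌋ = 2.
Subsquare (5′×2.5′, letters a–x): lon ⌊0.3558/0.0833333⌋ = 4 → e; lat ⌊0.0321/0.0416667⌋ = 0 → a.

BD32ea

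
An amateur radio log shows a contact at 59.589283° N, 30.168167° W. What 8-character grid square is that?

HO49vo91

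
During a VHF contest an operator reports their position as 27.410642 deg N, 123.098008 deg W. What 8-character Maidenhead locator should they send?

CL87kj88

Offset from 180°W / 90°S: lon 56.90199°, lat 117.41064°.
Field (20°×10°, letters A–R): 56.90199/20 → 2 → C, 117.41064/10 → 11 → L; chars CL.
Square (2°×1°, digits 0–9): 16.90199/2 → 8, 7.41064/1 → 7; chars 87.
Subsquare (5′×2.5′, letters a–x): 0.90199/0.0833333 → 10 → k, 0.41064/0.0416667 → 9 → j; chars kj.
Extended square (30″×15″, digits 0–9): 0.06866/0.00833333 → 8, 0.03564/0.00416667 → 8; chars 88.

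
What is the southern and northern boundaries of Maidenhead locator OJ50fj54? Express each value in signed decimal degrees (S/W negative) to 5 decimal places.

Field O=14, J=9: +14·20° lon, +9·10° lat → SW at lon 100°, lat 0°.
Square 5, 0: +5·2° lon, +0·1° lat → SW at lon 110°, lat 0°.
Subsquare f=5, j=9: +5·0.0833333° lon, +9·0.0416667° lat → SW at lon 110.417°, lat 0.375°.
Extended square 5, 4: +5·0.00833333° lon, +4·0.00416667° lat → SW at lon 110.458°, lat 0.391667°.
Cell spans 0.00833333° lon × 0.00416667° lat.
south 0.39167, north 0.39583.

0.39167, 0.39583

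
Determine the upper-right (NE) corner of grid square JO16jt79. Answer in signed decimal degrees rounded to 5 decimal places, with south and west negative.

Field J=9, O=14: +9·20° lon, +14·10° lat → SW at lon 0°, lat 50°.
Square 1, 6: +1·2° lon, +6·1° lat → SW at lon 2°, lat 56°.
Subsquare j=9, t=19: +9·0.0833333° lon, +19·0.0416667° lat → SW at lon 2.75°, lat 56.7917°.
Extended square 7, 9: +7·0.00833333° lon, +9·0.00416667° lat → SW at lon 2.80833°, lat 56.8292°.
Cell spans 0.00833333° lon × 0.00416667° lat. NE corner is SW corner plus one full cell.
latitude 56.83333, longitude 2.81667.

56.83333, 2.81667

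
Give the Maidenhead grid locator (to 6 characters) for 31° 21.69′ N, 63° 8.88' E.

Add 180° to longitude and 90° to latitude: 243.1480, 121.3615.
Field (20°×10°, letters A–R): lon ⌊243.1480/20⌋ = 12 → M; lat ⌊121.3615/10⌋ = 12 → M.
Square (2°×1°, digits 0–9): lon ⌊3.1480/2⌋ = 1; lat ⌊1.3615/1⌋ = 1.
Subsquare (5′×2.5′, letters a–x): lon ⌊1.1480/0.0833333⌋ = 13 → n; lat ⌊0.3615/0.0416667⌋ = 8 → i.

MM11ni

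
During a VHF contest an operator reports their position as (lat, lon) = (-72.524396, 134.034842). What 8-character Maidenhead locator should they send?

PB77al44

Shift to the Maidenhead origin (180°W, 90°S): lon 314.03484, lat 17.47560.
Field (20°×10°, letters A–R): lon ⌊314.03484/20⌋ = 15 → P; lat ⌊17.47560/10⌋ = 1 → B.
Square (2°×1°, digits 0–9): lon ⌊14.03484/2⌋ = 7; lat ⌊7.47560/1⌋ = 7.
Subsquare (5′×2.5′, letters a–x): lon ⌊0.03484/0.0833333⌋ = 0 → a; lat ⌊0.47560/0.0416667⌋ = 11 → l.
Extended square (30″×15″, digits 0–9): lon ⌊0.03484/0.00833333⌋ = 4; lat ⌊0.01727/0.00416667⌋ = 4.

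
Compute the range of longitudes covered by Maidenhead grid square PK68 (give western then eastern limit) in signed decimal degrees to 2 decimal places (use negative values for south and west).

Field P=15, K=10: +15·20° lon, +10·10° lat → SW at lon 120°, lat 10°.
Square 6, 8: +6·2° lon, +8·1° lat → SW at lon 132°, lat 18°.
Cell spans 2° lon × 1° lat.
west 132.00, east 134.00.

132.00, 134.00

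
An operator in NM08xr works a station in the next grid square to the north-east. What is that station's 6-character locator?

Longitude subsquare x = 23; +1 → 24, wraps to 0 = a, carry into square.
Longitude square 0; +1 → 1.
Latitude subsquare r = 17; +1 → 18 = s.

NM18as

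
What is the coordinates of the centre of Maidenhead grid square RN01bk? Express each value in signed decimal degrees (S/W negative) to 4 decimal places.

Field R=17, N=13: +17·20° lon, +13·10° lat → SW at lon 160°, lat 40°.
Square 0, 1: +0·2° lon, +1·1° lat → SW at lon 160°, lat 41°.
Subsquare b=1, k=10: +1·0.0833333° lon, +10·0.0416667° lat → SW at lon 160.083°, lat 41.4167°.
Cell spans 0.0833333° lon × 0.0416667° lat. Centre is SW corner plus half of each.
latitude 41.4375, longitude 160.1250.

41.4375, 160.1250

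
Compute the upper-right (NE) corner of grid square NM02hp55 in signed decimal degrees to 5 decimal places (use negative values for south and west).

32.65000, 80.63333

Field N=13, M=12: +13·20° lon, +12·10° lat → SW at lon 80°, lat 30°.
Square 0, 2: +0·2° lon, +2·1° lat → SW at lon 80°, lat 32°.
Subsquare h=7, p=15: +7·0.0833333° lon, +15·0.0416667° lat → SW at lon 80.5833°, lat 32.625°.
Extended square 5, 5: +5·0.00833333° lon, +5·0.00416667° lat → SW at lon 80.625°, lat 32.6458°.
Cell spans 0.00833333° lon × 0.00416667° lat. NE corner is SW corner plus one full cell.
latitude 32.65000, longitude 80.63333.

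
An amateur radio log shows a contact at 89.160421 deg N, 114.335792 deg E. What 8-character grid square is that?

Shift to the Maidenhead origin (180°W, 90°S): lon 294.33579, lat 179.16042.
Field: lon ⌊294.33579/20⌋ = 14 → O; lat ⌊179.16042/10⌋ = 17 → R.
Square: lon ⌊14.33579/2⌋ = 7; lat ⌊9.16042/1⌋ = 9.
Subsquare: lon ⌊0.33579/0.0833333⌋ = 4 → e; lat ⌊0.16042/0.0416667⌋ = 3 → d.
Extended square: lon ⌊0.00246/0.00833333⌋ = 0; lat ⌊0.03542/0.00416667⌋ = 8.

OR79ed08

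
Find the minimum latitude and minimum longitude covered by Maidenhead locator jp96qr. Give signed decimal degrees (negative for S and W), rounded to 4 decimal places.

66.7083, 19.3333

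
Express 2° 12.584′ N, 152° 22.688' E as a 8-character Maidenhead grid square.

Add 180° to longitude and 90° to latitude: 332.37813, 92.20973.
Field: lon ⌊332.37813/20⌋ = 16 → Q; lat ⌊92.20973/10⌋ = 9 → J.
Square: lon ⌊12.37813/2⌋ = 6; lat ⌊2.20973/1⌋ = 2.
Subsquare: lon ⌊0.37813/0.0833333⌋ = 4 → e; lat ⌊0.20973/0.0416667⌋ = 5 → f.
Extended square: lon ⌊0.04480/0.00833333⌋ = 5; lat ⌊0.00140/0.00416667⌋ = 0.

QJ62ef50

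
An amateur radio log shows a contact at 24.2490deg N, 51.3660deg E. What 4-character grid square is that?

Add 180° to longitude and 90° to latitude: 231.37, 114.25.
Field: 231.37/20 → 11 → L, 114.25/10 → 11 → L; chars LL.
Square: 11.37/2 → 5, 4.25/1 → 4; chars 54.

LL54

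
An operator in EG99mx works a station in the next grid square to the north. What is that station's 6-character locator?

EH90ma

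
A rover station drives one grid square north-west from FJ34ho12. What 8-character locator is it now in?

Longitude extended square 1; −1 → 0.
Latitude extended square 2; +1 → 3.

FJ34ho03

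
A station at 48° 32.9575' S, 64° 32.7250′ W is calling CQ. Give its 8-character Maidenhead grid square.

FE71rk48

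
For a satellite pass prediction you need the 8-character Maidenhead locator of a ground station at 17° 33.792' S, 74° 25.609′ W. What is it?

Offset from 180°W / 90°S: lon 105.57318°, lat 72.43680°.
Field: lon ⌊105.57318/20⌋ = 5 → F; lat ⌊72.43680/10⌋ = 7 → H.
Square: lon ⌊5.57318/2⌋ = 2; lat ⌊2.43680/1⌋ = 2.
Subsquare: lon ⌊1.57318/0.0833333⌋ = 18 → s; lat ⌊0.43680/0.0416667⌋ = 10 → k.
Extended square: lon ⌊0.07318/0.00833333⌋ = 8; lat ⌊0.02013/0.00416667⌋ = 4.

FH22sk84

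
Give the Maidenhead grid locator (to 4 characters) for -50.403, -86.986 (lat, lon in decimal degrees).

Offset from 180°W / 90°S: lon 93.01°, lat 39.60°.
Field (20°×10°, letters A–R): lon ⌊93.01/20⌋ = 4 → E; lat ⌊39.60/10⌋ = 3 → D.
Square (2°×1°, digits 0–9): lon ⌊13.01/2⌋ = 6; lat ⌊9.60/1⌋ = 9.

ED69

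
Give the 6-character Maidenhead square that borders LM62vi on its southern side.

LM62vh

Latitude subsquare i = 8; −1 → 7 = h.
The longitude characters are unchanged.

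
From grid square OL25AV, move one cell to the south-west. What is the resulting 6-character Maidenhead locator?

OL15xu

Longitude subsquare a = 0; −1 → -1, wraps to 23 = x, carry into square.
Longitude square 2; −1 → 1.
Latitude subsquare v = 21; −1 → 20 = u.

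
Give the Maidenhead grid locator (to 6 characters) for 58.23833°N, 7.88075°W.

Add 180° to longitude and 90° to latitude: 172.1192, 148.2383.
Field: lon ⌊172.1192/20⌋ = 8 → I; lat ⌊148.2383/10⌋ = 14 → O.
Square: lon ⌊12.1192/2⌋ = 6; lat ⌊8.2383/1⌋ = 8.
Subsquare: lon ⌊0.1192/0.0833333⌋ = 1 → b; lat ⌊0.2383/0.0416667⌋ = 5 → f.

IO68bf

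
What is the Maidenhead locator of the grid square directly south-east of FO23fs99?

FO23gs08

Longitude extended square 9; +1 → 10, wraps to 0, carry into subsquare.
Longitude subsquare f = 5; +1 → 6 = g.
Latitude extended square 9; −1 → 8.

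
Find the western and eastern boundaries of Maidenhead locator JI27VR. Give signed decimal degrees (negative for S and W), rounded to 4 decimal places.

Field J=9, I=8: +9·20° lon, +8·10° lat → SW at lon 0°, lat -10°.
Square 2, 7: +2·2° lon, +7·1° lat → SW at lon 4°, lat -3°.
Subsquare v=21, r=17: +21·0.0833333° lon, +17·0.0416667° lat → SW at lon 5.75°, lat -2.29167°.
Cell spans 0.0833333° lon × 0.0416667° lat.
west 5.7500, east 5.8333.

5.7500, 5.8333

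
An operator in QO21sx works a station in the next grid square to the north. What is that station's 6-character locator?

Latitude subsquare x = 23; +1 → 24, wraps to 0 = a, carry into square.
Latitude square 1; +1 → 2.
The longitude characters are unchanged.

QO22sa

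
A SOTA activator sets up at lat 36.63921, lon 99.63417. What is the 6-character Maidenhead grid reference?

NM96tp

Offset from 180°W / 90°S: lon 279.6342°, lat 126.6392°.
Field (20°×10°, letters A–R): 279.6342/20 → 13 → N, 126.6392/10 → 12 → M; chars NM.
Square (2°×1°, digits 0–9): 19.6342/2 → 9, 6.6392/1 → 6; chars 96.
Subsquare (5′×2.5′, letters a–x): 1.6342/0.0833333 → 19 → t, 0.6392/0.0416667 → 15 → p; chars tp.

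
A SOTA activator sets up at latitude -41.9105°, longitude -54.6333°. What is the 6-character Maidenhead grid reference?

Offset from 180°W / 90°S: lon 125.3667°, lat 48.0895°.
Field: lon ⌊125.3667/20⌋ = 6 → G; lat ⌊48.0895/10⌋ = 4 → E.
Square: lon ⌊5.3667/2⌋ = 2; lat ⌊8.0895/1⌋ = 8.
Subsquare: lon ⌊1.3667/0.0833333⌋ = 16 → q; lat ⌊0.0895/0.0416667⌋ = 2 → c.

GE28qc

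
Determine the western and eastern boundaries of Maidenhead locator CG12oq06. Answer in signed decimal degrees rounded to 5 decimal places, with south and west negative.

-136.83333, -136.82500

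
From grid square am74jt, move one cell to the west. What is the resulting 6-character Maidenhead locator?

AM74it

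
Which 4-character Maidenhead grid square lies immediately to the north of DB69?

Latitude square 9; +1 → 10, wraps to 0, carry into field.
Latitude field B = 1; +1 → 2 = C.
The longitude characters are unchanged.

DC60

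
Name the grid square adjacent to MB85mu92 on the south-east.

MB85nu01

Longitude extended square 9; +1 → 10, wraps to 0, carry into subsquare.
Longitude subsquare m = 12; +1 → 13 = n.
Latitude extended square 2; −1 → 1.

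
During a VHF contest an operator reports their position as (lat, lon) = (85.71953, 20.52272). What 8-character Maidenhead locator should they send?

KR05gr22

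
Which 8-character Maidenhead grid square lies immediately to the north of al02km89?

AL02kn80

Latitude extended square 9; +1 → 10, wraps to 0, carry into subsquare.
Latitude subsquare m = 12; +1 → 13 = n.
The longitude characters are unchanged.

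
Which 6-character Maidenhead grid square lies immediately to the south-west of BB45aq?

Longitude subsquare a = 0; −1 → -1, wraps to 23 = x, carry into square.
Longitude square 4; −1 → 3.
Latitude subsquare q = 16; −1 → 15 = p.

BB35xp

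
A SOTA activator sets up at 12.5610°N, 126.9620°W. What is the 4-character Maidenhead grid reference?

CK62

Shift to the Maidenhead origin (180°W, 90°S): lon 53.04, lat 102.56.
Field (20°×10°, letters A–R): 53.04/20 → 2 → C, 102.56/10 → 10 → K; chars CK.
Square (2°×1°, digits 0–9): 13.04/2 → 6, 2.56/1 → 2; chars 62.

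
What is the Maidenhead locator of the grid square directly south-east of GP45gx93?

GP45hx02

Longitude extended square 9; +1 → 10, wraps to 0, carry into subsquare.
Longitude subsquare g = 6; +1 → 7 = h.
Latitude extended square 3; −1 → 2.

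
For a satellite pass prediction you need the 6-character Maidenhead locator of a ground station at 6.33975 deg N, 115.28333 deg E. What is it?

OJ76pi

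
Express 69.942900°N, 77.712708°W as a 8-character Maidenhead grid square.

FP19dw46

Shift to the Maidenhead origin (180°W, 90°S): lon 102.28729, lat 159.94290.
Field: lon ⌊102.28729/20⌋ = 5 → F; lat ⌊159.94290/10⌋ = 15 → P.
Square: lon ⌊2.28729/2⌋ = 1; lat ⌊9.94290/1⌋ = 9.
Subsquare: lon ⌊0.28729/0.0833333⌋ = 3 → d; lat ⌊0.94290/0.0416667⌋ = 22 → w.
Extended square: lon ⌊0.03729/0.00833333⌋ = 4; lat ⌊0.02623/0.00416667⌋ = 6.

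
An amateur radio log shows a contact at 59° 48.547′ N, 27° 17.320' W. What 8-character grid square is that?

HO69it54

Offset from 180°W / 90°S: lon 152.71133°, lat 149.80912°.
Field: lon ⌊152.71133/20⌋ = 7 → H; lat ⌊149.80912/10⌋ = 14 → O.
Square: lon ⌊12.71133/2⌋ = 6; lat ⌊9.80912/1⌋ = 9.
Subsquare: lon ⌊0.71133/0.0833333⌋ = 8 → i; lat ⌊0.80912/0.0416667⌋ = 19 → t.
Extended square: lon ⌊0.04467/0.00833333⌋ = 5; lat ⌊0.01745/0.00416667⌋ = 4.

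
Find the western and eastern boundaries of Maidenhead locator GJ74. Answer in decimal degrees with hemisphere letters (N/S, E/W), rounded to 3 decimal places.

Field G=6, J=9: +6·20° lon, +9·10° lat → SW at lon -60°, lat 0°.
Square 7, 4: +7·2° lon, +4·1° lat → SW at lon -46°, lat 4°.
Cell spans 2° lon × 1° lat.
west 46.000° W, east 44.000° W.

46.000° W, 44.000° W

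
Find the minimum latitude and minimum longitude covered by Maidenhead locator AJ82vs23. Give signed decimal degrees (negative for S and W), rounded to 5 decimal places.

Field A=0, J=9: +0·20° lon, +9·10° lat → SW at lon -180°, lat 0°.
Square 8, 2: +8·2° lon, +2·1° lat → SW at lon -164°, lat 2°.
Subsquare v=21, s=18: +21·0.0833333° lon, +18·0.0416667° lat → SW at lon -162.25°, lat 2.75°.
Extended square 2, 3: +2·0.00833333° lon, +3·0.00416667° lat → SW at lon -162.233°, lat 2.7625°.
latitude 2.76250, longitude -162.23333.

2.76250, -162.23333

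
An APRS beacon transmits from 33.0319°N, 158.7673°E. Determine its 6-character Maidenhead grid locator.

Add 180° to longitude and 90° to latitude: 338.7673, 123.0319.
Field: 338.7673/20 → 16 → Q, 123.0319/10 → 12 → M; chars QM.
Square: 18.7673/2 → 9, 3.0319/1 → 3; chars 93.
Subsquare: 0.7673/0.0833333 → 9 → j, 0.0319/0.0416667 → 0 → a; chars ja.

QM93ja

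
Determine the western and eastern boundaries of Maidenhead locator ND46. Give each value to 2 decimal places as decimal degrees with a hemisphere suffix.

88.00° E, 90.00° E

Field N=13, D=3: +13·20° lon, +3·10° lat → SW at lon 80°, lat -60°.
Square 4, 6: +4·2° lon, +6·1° lat → SW at lon 88°, lat -54°.
Cell spans 2° lon × 1° lat.
west 88.00° E, east 90.00° E.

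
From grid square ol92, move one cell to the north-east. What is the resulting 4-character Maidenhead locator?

Longitude square 9; +1 → 10, wraps to 0, carry into field.
Longitude field O = 14; +1 → 15 = P.
Latitude square 2; +1 → 3.

PL03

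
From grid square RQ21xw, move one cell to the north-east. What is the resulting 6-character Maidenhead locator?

Longitude subsquare x = 23; +1 → 24, wraps to 0 = a, carry into square.
Longitude square 2; +1 → 3.
Latitude subsquare w = 22; +1 → 23 = x.

RQ31ax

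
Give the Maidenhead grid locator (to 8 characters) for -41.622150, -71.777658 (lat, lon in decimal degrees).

Add 180° to longitude and 90° to latitude: 108.22234, 48.37785.
Field: lon ⌊108.22234/20⌋ = 5 → F; lat ⌊48.37785/10⌋ = 4 → E.
Square: lon ⌊8.22234/2⌋ = 4; lat ⌊8.37785/1⌋ = 8.
Subsquare: lon ⌊0.22234/0.0833333⌋ = 2 → c; lat ⌊0.37785/0.0416667⌋ = 9 → j.
Extended square: lon ⌊0.05568/0.00833333⌋ = 6; lat ⌊0.00285/0.00416667⌋ = 0.

FE48cj60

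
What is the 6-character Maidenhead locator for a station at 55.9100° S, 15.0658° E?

JD74mc

Offset from 180°W / 90°S: lon 195.0658°, lat 34.0900°.
Field: 195.0658/20 → 9 → J, 34.0900/10 → 3 → D; chars JD.
Square: 15.0658/2 → 7, 4.0900/1 → 4; chars 74.
Subsquare: 1.0658/0.0833333 → 12 → m, 0.0900/0.0416667 → 2 → c; chars mc.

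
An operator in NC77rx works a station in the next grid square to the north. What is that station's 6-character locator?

Latitude subsquare x = 23; +1 → 24, wraps to 0 = a, carry into square.
Latitude square 7; +1 → 8.
The longitude characters are unchanged.

NC78ra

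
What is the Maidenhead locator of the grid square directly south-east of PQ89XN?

Longitude subsquare x = 23; +1 → 24, wraps to 0 = a, carry into square.
Longitude square 8; +1 → 9.
Latitude subsquare n = 13; −1 → 12 = m.

PQ99am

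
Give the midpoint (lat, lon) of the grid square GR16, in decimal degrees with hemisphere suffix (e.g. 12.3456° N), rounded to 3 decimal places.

Field G=6, R=17: +6·20° lon, +17·10° lat → SW at lon -60°, lat 80°.
Square 1, 6: +1·2° lon, +6·1° lat → SW at lon -58°, lat 86°.
Cell spans 2° lon × 1° lat. Centre is SW corner plus half of each.
latitude 86.500° N, longitude 57.000° W.

86.500° N, 57.000° W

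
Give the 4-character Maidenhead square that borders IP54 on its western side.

Longitude square 5; −1 → 4.
The latitude characters are unchanged.

IP44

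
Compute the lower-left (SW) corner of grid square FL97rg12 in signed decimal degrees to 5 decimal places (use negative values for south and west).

27.25833, -60.57500

Field F=5, L=11: +5·20° lon, +11·10° lat → SW at lon -80°, lat 20°.
Square 9, 7: +9·2° lon, +7·1° lat → SW at lon -62°, lat 27°.
Subsquare r=17, g=6: +17·0.0833333° lon, +6·0.0416667° lat → SW at lon -60.5833°, lat 27.25°.
Extended square 1, 2: +1·0.00833333° lon, +2·0.00416667° lat → SW at lon -60.575°, lat 27.2583°.
latitude 27.25833, longitude -60.57500.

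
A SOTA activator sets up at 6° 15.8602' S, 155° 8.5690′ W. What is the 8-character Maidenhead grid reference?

BI23kr26

Shift to the Maidenhead origin (180°W, 90°S): lon 24.85718, lat 83.73566.
Field: 24.85718/20 → 1 → B, 83.73566/10 → 8 → I; chars BI.
Square: 4.85718/2 → 2, 3.73566/1 → 3; chars 23.
Subsquare: 0.85718/0.0833333 → 10 → k, 0.73566/0.0416667 → 17 → r; chars kr.
Extended square: 0.02385/0.00833333 → 2, 0.02733/0.00416667 → 6; chars 26.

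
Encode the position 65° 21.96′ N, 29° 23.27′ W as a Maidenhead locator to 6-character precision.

HP55hi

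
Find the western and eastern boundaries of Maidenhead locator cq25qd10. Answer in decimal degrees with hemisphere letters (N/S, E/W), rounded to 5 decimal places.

Field C=2, Q=16: +2·20° lon, +16·10° lat → SW at lon -140°, lat 70°.
Square 2, 5: +2·2° lon, +5·1° lat → SW at lon -136°, lat 75°.
Subsquare q=16, d=3: +16·0.0833333° lon, +3·0.0416667° lat → SW at lon -134.667°, lat 75.125°.
Extended square 1, 0: +1·0.00833333° lon, +0·0.00416667° lat → SW at lon -134.658°, lat 75.125°.
Cell spans 0.00833333° lon × 0.00416667° lat.
west 134.65833° W, east 134.65000° W.

134.65833° W, 134.65000° W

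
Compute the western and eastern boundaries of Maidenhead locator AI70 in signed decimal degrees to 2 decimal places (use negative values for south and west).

Field A=0, I=8: +0·20° lon, +8·10° lat → SW at lon -180°, lat -10°.
Square 7, 0: +7·2° lon, +0·1° lat → SW at lon -166°, lat -10°.
Cell spans 2° lon × 1° lat.
west -166.00, east -164.00.

-166.00, -164.00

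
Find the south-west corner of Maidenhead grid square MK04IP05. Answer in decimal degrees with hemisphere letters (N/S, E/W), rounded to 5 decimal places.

14.64583° N, 60.66667° E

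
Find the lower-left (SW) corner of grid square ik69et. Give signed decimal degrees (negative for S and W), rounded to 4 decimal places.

Field I=8, K=10: +8·20° lon, +10·10° lat → SW at lon -20°, lat 10°.
Square 6, 9: +6·2° lon, +9·1° lat → SW at lon -8°, lat 19°.
Subsquare e=4, t=19: +4·0.0833333° lon, +19·0.0416667° lat → SW at lon -7.66667°, lat 19.7917°.
latitude 19.7917, longitude -7.6667.

19.7917, -7.6667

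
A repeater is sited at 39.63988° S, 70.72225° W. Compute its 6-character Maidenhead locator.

FF40pi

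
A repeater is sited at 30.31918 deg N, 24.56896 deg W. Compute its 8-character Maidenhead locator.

HM70rh16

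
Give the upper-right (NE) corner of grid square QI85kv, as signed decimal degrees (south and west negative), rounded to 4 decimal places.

-4.0833, 156.9167

Field Q=16, I=8: +16·20° lon, +8·10° lat → SW at lon 140°, lat -10°.
Square 8, 5: +8·2° lon, +5·1° lat → SW at lon 156°, lat -5°.
Subsquare k=10, v=21: +10·0.0833333° lon, +21·0.0416667° lat → SW at lon 156.833°, lat -4.125°.
Cell spans 0.0833333° lon × 0.0416667° lat. NE corner is SW corner plus one full cell.
latitude -4.0833, longitude 156.9167.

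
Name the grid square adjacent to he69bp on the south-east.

HE69co

Longitude subsquare b = 1; +1 → 2 = c.
Latitude subsquare p = 15; −1 → 14 = o.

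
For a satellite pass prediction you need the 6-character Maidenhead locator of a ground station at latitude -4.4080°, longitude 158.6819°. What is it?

QI95io

Shift to the Maidenhead origin (180°W, 90°S): lon 338.6819, lat 85.5920.
Field: 338.6819/20 → 16 → Q, 85.5920/10 → 8 → I; chars QI.
Square: 18.6819/2 → 9, 5.5920/1 → 5; chars 95.
Subsquare: 0.6819/0.0833333 → 8 → i, 0.5920/0.0416667 → 14 → o; chars io.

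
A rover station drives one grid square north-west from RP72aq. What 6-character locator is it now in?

RP62xr

Longitude subsquare a = 0; −1 → -1, wraps to 23 = x, carry into square.
Longitude square 7; −1 → 6.
Latitude subsquare q = 16; +1 → 17 = r.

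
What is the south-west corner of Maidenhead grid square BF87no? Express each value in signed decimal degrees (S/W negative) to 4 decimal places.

-32.4167, -142.9167

Field B=1, F=5: +1·20° lon, +5·10° lat → SW at lon -160°, lat -40°.
Square 8, 7: +8·2° lon, +7·1° lat → SW at lon -144°, lat -33°.
Subsquare n=13, o=14: +13·0.0833333° lon, +14·0.0416667° lat → SW at lon -142.917°, lat -32.4167°.
latitude -32.4167, longitude -142.9167.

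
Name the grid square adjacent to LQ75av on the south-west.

LQ65xu

Longitude subsquare a = 0; −1 → -1, wraps to 23 = x, carry into square.
Longitude square 7; −1 → 6.
Latitude subsquare v = 21; −1 → 20 = u.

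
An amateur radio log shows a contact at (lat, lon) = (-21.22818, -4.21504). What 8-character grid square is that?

Shift to the Maidenhead origin (180°W, 90°S): lon 175.78496, lat 68.77182.
Field: 175.78496/20 → 8 → I, 68.77182/10 → 6 → G; chars IG.
Square: 15.78496/2 → 7, 8.77182/1 → 8; chars 78.
Subsquare: 1.78496/0.0833333 → 21 → v, 0.77182/0.0416667 → 18 → s; chars vs.
Extended square: 0.03496/0.00833333 → 4, 0.02182/0.00416667 → 5; chars 45.

IG78vs45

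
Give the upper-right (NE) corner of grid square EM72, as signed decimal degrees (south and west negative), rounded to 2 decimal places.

33.00, -84.00

Field E=4, M=12: +4·20° lon, +12·10° lat → SW at lon -100°, lat 30°.
Square 7, 2: +7·2° lon, +2·1° lat → SW at lon -86°, lat 32°.
Cell spans 2° lon × 1° lat. NE corner is SW corner plus one full cell.
latitude 33.00, longitude -84.00.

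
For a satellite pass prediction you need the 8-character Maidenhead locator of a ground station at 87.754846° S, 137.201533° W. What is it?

CA12jf58

Shift to the Maidenhead origin (180°W, 90°S): lon 42.79847, lat 2.24515.
Field: lon ⌊42.79847/20⌋ = 2 → C; lat ⌊2.24515/10⌋ = 0 → A.
Square: lon ⌊2.79847/2⌋ = 1; lat ⌊2.24515/1⌋ = 2.
Subsquare: lon ⌊0.79847/0.0833333⌋ = 9 → j; lat ⌊0.24515/0.0416667⌋ = 5 → f.
Extended square: lon ⌊0.04847/0.00833333⌋ = 5; lat ⌊0.03682/0.00416667⌋ = 8.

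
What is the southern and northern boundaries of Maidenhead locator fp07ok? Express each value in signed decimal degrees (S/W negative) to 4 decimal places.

Field F=5, P=15: +5·20° lon, +15·10° lat → SW at lon -80°, lat 60°.
Square 0, 7: +0·2° lon, +7·1° lat → SW at lon -80°, lat 67°.
Subsquare o=14, k=10: +14·0.0833333° lon, +10·0.0416667° lat → SW at lon -78.8333°, lat 67.4167°.
Cell spans 0.0833333° lon × 0.0416667° lat.
south 67.4167, north 67.4583.

67.4167, 67.4583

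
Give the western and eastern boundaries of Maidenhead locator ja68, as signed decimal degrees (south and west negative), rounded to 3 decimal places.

Field J=9, A=0: +9·20° lon, +0·10° lat → SW at lon 0°, lat -90°.
Square 6, 8: +6·2° lon, +8·1° lat → SW at lon 12°, lat -82°.
Cell spans 2° lon × 1° lat.
west 12.000, east 14.000.

12.000, 14.000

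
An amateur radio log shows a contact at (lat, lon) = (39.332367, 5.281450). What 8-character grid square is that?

JM29ph39

Shift to the Maidenhead origin (180°W, 90°S): lon 185.28145, lat 129.33237.
Field: lon ⌊185.28145/20⌋ = 9 → J; lat ⌊129.33237/10⌋ = 12 → M.
Square: lon ⌊5.28145/2⌋ = 2; lat ⌊9.33237/1⌋ = 9.
Subsquare: lon ⌊1.28145/0.0833333⌋ = 15 → p; lat ⌊0.33237/0.0416667⌋ = 7 → h.
Extended square: lon ⌊0.03145/0.00833333⌋ = 3; lat ⌊0.04070/0.00416667⌋ = 9.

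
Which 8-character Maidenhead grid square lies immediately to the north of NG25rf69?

NG25rg60

Latitude extended square 9; +1 → 10, wraps to 0, carry into subsquare.
Latitude subsquare f = 5; +1 → 6 = g.
The longitude characters are unchanged.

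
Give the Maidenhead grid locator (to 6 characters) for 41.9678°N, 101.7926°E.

ON01vx

Add 180° to longitude and 90° to latitude: 281.7926, 131.9678.
Field: 281.7926/20 → 14 → O, 131.9678/10 → 13 → N; chars ON.
Square: 1.7926/2 → 0, 1.9678/1 → 1; chars 01.
Subsquare: 1.7926/0.0833333 → 21 → v, 0.9678/0.0416667 → 23 → x; chars vx.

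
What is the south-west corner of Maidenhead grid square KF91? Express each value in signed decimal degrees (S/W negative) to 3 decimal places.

Field K=10, F=5: +10·20° lon, +5·10° lat → SW at lon 20°, lat -40°.
Square 9, 1: +9·2° lon, +1·1° lat → SW at lon 38°, lat -39°.
latitude -39.000, longitude 38.000.

-39.000, 38.000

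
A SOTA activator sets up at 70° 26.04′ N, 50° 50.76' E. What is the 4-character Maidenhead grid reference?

Shift to the Maidenhead origin (180°W, 90°S): lon 230.85, lat 160.43.
Field: lon ⌊230.85/20⌋ = 11 → L; lat ⌊160.43/10⌋ = 16 → Q.
Square: lon ⌊10.85/2⌋ = 5; lat ⌊0.43/1⌋ = 0.

LQ50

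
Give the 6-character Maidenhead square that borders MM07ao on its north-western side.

LM97xp

Longitude subsquare a = 0; −1 → -1, wraps to 23 = x, carry into square.
Longitude square 0; −1 → -1, wraps to 9, carry into field.
Longitude field M = 12; −1 → 11 = L.
Latitude subsquare o = 14; +1 → 15 = p.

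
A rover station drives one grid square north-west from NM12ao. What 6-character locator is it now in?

NM02xp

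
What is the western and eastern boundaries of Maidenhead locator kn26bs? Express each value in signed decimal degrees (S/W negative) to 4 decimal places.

Field K=10, N=13: +10·20° lon, +13·10° lat → SW at lon 20°, lat 40°.
Square 2, 6: +2·2° lon, +6·1° lat → SW at lon 24°, lat 46°.
Subsquare b=1, s=18: +1·0.0833333° lon, +18·0.0416667° lat → SW at lon 24.0833°, lat 46.75°.
Cell spans 0.0833333° lon × 0.0416667° lat.
west 24.0833, east 24.1667.

24.0833, 24.1667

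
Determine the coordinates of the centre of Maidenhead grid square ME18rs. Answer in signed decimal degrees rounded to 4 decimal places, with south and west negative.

-41.2292, 63.4583

Field M=12, E=4: +12·20° lon, +4·10° lat → SW at lon 60°, lat -50°.
Square 1, 8: +1·2° lon, +8·1° lat → SW at lon 62°, lat -42°.
Subsquare r=17, s=18: +17·0.0833333° lon, +18·0.0416667° lat → SW at lon 63.4167°, lat -41.25°.
Cell spans 0.0833333° lon × 0.0416667° lat. Centre is SW corner plus half of each.
latitude -41.2292, longitude 63.4583.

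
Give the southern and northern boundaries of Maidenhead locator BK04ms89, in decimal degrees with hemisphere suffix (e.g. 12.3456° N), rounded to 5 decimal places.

Field B=1, K=10: +1·20° lon, +10·10° lat → SW at lon -160°, lat 10°.
Square 0, 4: +0·2° lon, +4·1° lat → SW at lon -160°, lat 14°.
Subsquare m=12, s=18: +12·0.0833333° lon, +18·0.0416667° lat → SW at lon -159°, lat 14.75°.
Extended square 8, 9: +8·0.00833333° lon, +9·0.00416667° lat → SW at lon -158.933°, lat 14.7875°.
Cell spans 0.00833333° lon × 0.00416667° lat.
south 14.78750° N, north 14.79167° N.

14.78750° N, 14.79167° N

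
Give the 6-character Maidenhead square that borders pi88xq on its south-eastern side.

PI98ap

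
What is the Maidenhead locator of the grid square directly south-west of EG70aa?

EF69xx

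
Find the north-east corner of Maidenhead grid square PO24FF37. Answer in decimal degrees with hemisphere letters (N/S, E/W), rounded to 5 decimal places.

54.24167° N, 124.45000° E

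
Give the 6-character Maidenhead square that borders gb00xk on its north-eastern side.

Longitude subsquare x = 23; +1 → 24, wraps to 0 = a, carry into square.
Longitude square 0; +1 → 1.
Latitude subsquare k = 10; +1 → 11 = l.

GB10al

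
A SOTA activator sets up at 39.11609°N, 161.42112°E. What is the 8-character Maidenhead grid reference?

Shift to the Maidenhead origin (180°W, 90°S): lon 341.42112, lat 129.11609.
Field: lon ⌊341.42112/20⌋ = 17 → R; lat ⌊129.11609/10⌋ = 12 → M.
Square: lon ⌊1.42112/2⌋ = 0; lat ⌊9.11609/1⌋ = 9.
Subsquare: lon ⌊1.42112/0.0833333⌋ = 17 → r; lat ⌊0.11609/0.0416667⌋ = 2 → c.
Extended square: lon ⌊0.00445/0.00833333⌋ = 0; lat ⌊0.03276/0.00416667⌋ = 7.

RM09rc07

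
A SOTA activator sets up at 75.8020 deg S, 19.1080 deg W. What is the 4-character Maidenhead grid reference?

Offset from 180°W / 90°S: lon 160.89°, lat 14.20°.
Field (20°×10°, letters A–R): 160.89/20 → 8 → I, 14.20/10 → 1 → B; chars IB.
Square (2°×1°, digits 0–9): 0.89/2 → 0, 4.20/1 → 4; chars 04.

IB04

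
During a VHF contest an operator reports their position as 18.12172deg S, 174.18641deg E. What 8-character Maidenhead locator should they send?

Offset from 180°W / 90°S: lon 354.18641°, lat 71.87828°.
Field (20°×10°, letters A–R): 354.18641/20 → 17 → R, 71.87828/10 → 7 → H; chars RH.
Square (2°×1°, digits 0–9): 14.18641/2 → 7, 1.87828/1 → 1; chars 71.
Subsquare (5′×2.5′, letters a–x): 0.18641/0.0833333 → 2 → c, 0.87828/0.0416667 → 21 → v; chars cv.
Extended square (30″×15″, digits 0–9): 0.01974/0.00833333 → 2, 0.00328/0.00416667 → 0; chars 20.

RH71cv20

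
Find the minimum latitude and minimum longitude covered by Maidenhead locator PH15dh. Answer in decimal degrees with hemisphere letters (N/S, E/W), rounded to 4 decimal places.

14.7083° S, 122.2500° E

Field P=15, H=7: +15·20° lon, +7·10° lat → SW at lon 120°, lat -20°.
Square 1, 5: +1·2° lon, +5·1° lat → SW at lon 122°, lat -15°.
Subsquare d=3, h=7: +3·0.0833333° lon, +7·0.0416667° lat → SW at lon 122.25°, lat -14.7083°.
latitude 14.7083° S, longitude 122.2500° E.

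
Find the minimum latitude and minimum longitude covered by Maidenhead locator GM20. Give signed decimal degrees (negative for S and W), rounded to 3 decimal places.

30.000, -56.000

Field G=6, M=12: +6·20° lon, +12·10° lat → SW at lon -60°, lat 30°.
Square 2, 0: +2·2° lon, +0·1° lat → SW at lon -56°, lat 30°.
latitude 30.000, longitude -56.000.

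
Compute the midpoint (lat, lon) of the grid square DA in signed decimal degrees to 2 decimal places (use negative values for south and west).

-85.00, -110.00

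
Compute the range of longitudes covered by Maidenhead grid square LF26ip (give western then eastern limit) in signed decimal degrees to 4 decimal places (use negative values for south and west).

44.6667, 44.7500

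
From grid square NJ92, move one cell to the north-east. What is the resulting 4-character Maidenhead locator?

OJ03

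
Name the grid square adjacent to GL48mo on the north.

GL48mp

Latitude subsquare o = 14; +1 → 15 = p.
The longitude characters are unchanged.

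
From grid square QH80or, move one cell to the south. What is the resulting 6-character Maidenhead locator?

Latitude subsquare r = 17; −1 → 16 = q.
The longitude characters are unchanged.

QH80oq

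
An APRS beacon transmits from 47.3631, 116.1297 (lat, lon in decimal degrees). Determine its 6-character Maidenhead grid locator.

Shift to the Maidenhead origin (180°W, 90°S): lon 296.1297, lat 137.3631.
Field: lon ⌊296.1297/20⌋ = 14 → O; lat ⌊137.3631/10⌋ = 13 → N.
Square: lon ⌊16.1297/2⌋ = 8; lat ⌊7.3631/1⌋ = 7.
Subsquare: lon ⌊0.1297/0.0833333⌋ = 1 → b; lat ⌊0.3631/0.0416667⌋ = 8 → i.

ON87bi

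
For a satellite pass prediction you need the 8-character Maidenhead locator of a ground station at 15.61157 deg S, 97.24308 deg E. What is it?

Offset from 180°W / 90°S: lon 277.24308°, lat 74.38843°.
Field: lon ⌊277.24308/20⌋ = 13 → N; lat ⌊74.38843/10⌋ = 7 → H.
Square: lon ⌊17.24308/2⌋ = 8; lat ⌊4.38843/1⌋ = 4.
Subsquare: lon ⌊1.24308/0.0833333⌋ = 14 → o; lat ⌊0.38843/0.0416667⌋ = 9 → j.
Extended square: lon ⌊0.07641/0.00833333⌋ = 9; lat ⌊0.01343/0.00416667⌋ = 3.

NH84oj93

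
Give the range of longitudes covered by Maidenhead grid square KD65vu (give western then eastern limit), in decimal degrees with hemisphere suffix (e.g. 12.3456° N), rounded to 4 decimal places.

Field K=10, D=3: +10·20° lon, +3·10° lat → SW at lon 20°, lat -60°.
Square 6, 5: +6·2° lon, +5·1° lat → SW at lon 32°, lat -55°.
Subsquare v=21, u=20: +21·0.0833333° lon, +20·0.0416667° lat → SW at lon 33.75°, lat -54.1667°.
Cell spans 0.0833333° lon × 0.0416667° lat.
west 33.7500° E, east 33.8333° E.

33.7500° E, 33.8333° E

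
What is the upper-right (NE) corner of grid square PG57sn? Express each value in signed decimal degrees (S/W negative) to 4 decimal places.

-22.4167, 131.5833

Field P=15, G=6: +15·20° lon, +6·10° lat → SW at lon 120°, lat -30°.
Square 5, 7: +5·2° lon, +7·1° lat → SW at lon 130°, lat -23°.
Subsquare s=18, n=13: +18·0.0833333° lon, +13·0.0416667° lat → SW at lon 131.5°, lat -22.4583°.
Cell spans 0.0833333° lon × 0.0416667° lat. NE corner is SW corner plus one full cell.
latitude -22.4167, longitude 131.5833.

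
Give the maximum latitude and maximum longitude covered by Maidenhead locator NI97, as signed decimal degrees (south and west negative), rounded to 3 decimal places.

Field N=13, I=8: +13·20° lon, +8·10° lat → SW at lon 80°, lat -10°.
Square 9, 7: +9·2° lon, +7·1° lat → SW at lon 98°, lat -3°.
Cell spans 2° lon × 1° lat. NE corner is SW corner plus one full cell.
latitude -2.000, longitude 100.000.

-2.000, 100.000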